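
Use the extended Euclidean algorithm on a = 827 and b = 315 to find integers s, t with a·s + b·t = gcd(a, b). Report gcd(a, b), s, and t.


Euclidean algorithm on (827, 315) — divide until remainder is 0:
  827 = 2 · 315 + 197
  315 = 1 · 197 + 118
  197 = 1 · 118 + 79
  118 = 1 · 79 + 39
  79 = 2 · 39 + 1
  39 = 39 · 1 + 0
gcd(827, 315) = 1.
Track Bezout coefficients alongside the remainders: start with r₀ = 827 = a·1 + b·0 (s = 1, t = 0) and r₁ = 315 = a·0 + b·1 (s = 0, t = 1); each new remainder r_{k+1} = r_{k-1} − q_k·r_k inherits s_{k+1} = s_{k-1} − q_k·s_k, t_{k+1} = t_{k-1} − q_k·t_k, so r_k = a·s_k + b·t_k at every step:
  q = 2: r = 197, s = 1 − 2·0 = 1, t = 0 − 2·1 = -2  (check: 827·1 + 315·(-2) = 197)
  q = 1: r = 118, s = 0 − 1·1 = -1, t = 1 − 1·(-2) = 3  (check: 827·(-1) + 315·3 = 118)
  q = 1: r = 79, s = 1 − 1·(-1) = 2, t = -2 − 1·3 = -5  (check: 827·2 + 315·(-5) = 79)
  q = 1: r = 39, s = -1 − 1·2 = -3, t = 3 − 1·(-5) = 8  (check: 827·(-3) + 315·8 = 39)
  q = 2: r = 1, s = 2 − 2·(-3) = 8, t = -5 − 2·8 = -21  (check: 827·8 + 315·(-21) = 1)
The row with r = 1 (the gcd) gives the Bezout coefficients s = 8, t = -21.
Result: 827 · (8) + 315 · (-21) = 1.

gcd(827, 315) = 1; s = 8, t = -21 (check: 827·8 + 315·(-21) = 1).


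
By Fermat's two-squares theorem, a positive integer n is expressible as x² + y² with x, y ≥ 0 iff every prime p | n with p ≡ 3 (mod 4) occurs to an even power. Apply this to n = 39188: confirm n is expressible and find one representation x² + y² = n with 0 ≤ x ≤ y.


Step 1: Factor n = 39188 = 2^2 · 97 · 101.
Step 2: Check the mod-4 condition on each prime factor: 2 = 2 (special); 97 ≡ 1 (mod 4), exponent 1; 101 ≡ 1 (mod 4), exponent 1.
All primes ≡ 3 (mod 4) appear to even exponent (or don't appear), so by the two-squares theorem n IS expressible as a sum of two squares.
Step 3: Build a representation. Group n = k² · m with k = 2 and m = 97 · 101 = 9797 (a product of primes ≡ 1 (mod 4)); a representation of m scales to one of n via (k·x)² + (k·y)² = k²(x² + y²). Each prime p ≡ 1 (mod 4) is itself a sum of two squares; find a² by testing p − a² for a perfect square:
  97: 97 − 1² = 96, 97 − 2² = 93, 97 − 3² = 88, 97 − 4² = 81 = 9² ⇒ 97 = 4² + 9².
  101: 101 − 1² = 100 = 10² ⇒ 101 = 1² + 10².
  Combine using the Brahmagupta–Fibonacci identity (a² + b²)(c² + d²) = (ac − bd)² + (ad + bc)² = (ac + bd)² + (ad − bc)²:
  97 · 101 = 9797: from (4² + 9²)(1² + 10²), take (4·1 − 9·10, 4·10 + 9·1) = (4 − 90, 40 + 9) = (-86, 49); dropping signs (only squares matter) gives (86, 49); check 86² + 49² = 7396 + 2401 = 9797 ✓.
  Scale by k = 2: (2·86, 2·49) = (172, 98).
Step 4: Order so x ≤ y and verify: 98² + 172² = 9604 + 29584 = 39188 = n. ✓

n = 39188 = 98² + 172² (one valid representation with x ≤ y).


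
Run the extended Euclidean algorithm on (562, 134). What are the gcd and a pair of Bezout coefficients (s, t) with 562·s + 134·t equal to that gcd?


Euclidean algorithm on (562, 134) — divide until remainder is 0:
  562 = 4 · 134 + 26
  134 = 5 · 26 + 4
  26 = 6 · 4 + 2
  4 = 2 · 2 + 0
gcd(562, 134) = 2.
Track Bezout coefficients alongside the remainders: start with r₀ = 562 = a·1 + b·0 (s = 1, t = 0) and r₁ = 134 = a·0 + b·1 (s = 0, t = 1); each new remainder r_{k+1} = r_{k-1} − q_k·r_k inherits s_{k+1} = s_{k-1} − q_k·s_k, t_{k+1} = t_{k-1} − q_k·t_k, so r_k = a·s_k + b·t_k at every step:
  q = 4: r = 26, s = 1 − 4·0 = 1, t = 0 − 4·1 = -4  (check: 562·1 + 134·(-4) = 26)
  q = 5: r = 4, s = 0 − 5·1 = -5, t = 1 − 5·(-4) = 21  (check: 562·(-5) + 134·21 = 4)
  q = 6: r = 2, s = 1 − 6·(-5) = 31, t = -4 − 6·21 = -130  (check: 562·31 + 134·(-130) = 2)
The row with r = 2 (the gcd) gives the Bezout coefficients s = 31, t = -130.
Result: 562 · (31) + 134 · (-130) = 2.

gcd(562, 134) = 2; s = 31, t = -130 (check: 562·31 + 134·(-130) = 2).


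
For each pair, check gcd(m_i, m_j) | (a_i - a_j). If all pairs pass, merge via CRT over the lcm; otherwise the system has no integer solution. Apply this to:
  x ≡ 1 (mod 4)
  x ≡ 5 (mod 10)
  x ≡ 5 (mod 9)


Moduli 4, 10, 9 are not pairwise coprime, so CRT works modulo lcm(m_i) when all pairwise compatibility conditions hold.
Pairwise compatibility: gcd(m_i, m_j) must divide a_i - a_j for every pair.
Merge one congruence at a time:
  Start: x ≡ 1 (mod 4).
  Combine with x ≡ 5 (mod 10): gcd(4, 10) = 2; 5 - 1 = 4, which IS divisible by 2, so compatible.
    Write x = 1 + 4·t and substitute into x ≡ 5 (mod 10): 4·t ≡ 5 − 1 = 4 (mod 10).
    Divide the congruence (and modulus) by g = 2: 2·t ≡ 2 (mod 5).
    The inverse of 2 mod 5 is 3 (since 2·3 = 6 = 1·5 + 1), so t ≡ 3·2 = 6 ≡ 1 (mod 5).
    Then x = 1 + 4·1 = 5, valid modulo lcm(4, 10) = 20: x ≡ 5 (mod 20).
  Combine with x ≡ 5 (mod 9): gcd(20, 9) = 1; 5 - 5 = 0, which IS divisible by 1, so compatible.
    Write x = 5 + 20·t and substitute into x ≡ 5 (mod 9): 20·t ≡ 5 − 5 = 0 (mod 9).
    Reduce coefficients mod 9: 2·t ≡ 0 (mod 9).
    The inverse of 2 mod 9 is 5 (since 2·5 = 10 = 1·9 + 1), so t ≡ 5·0 = 0 ≡ 0 (mod 9).
    Then x = 5 + 20·0 = 5, valid modulo lcm(20, 9) = 180: x ≡ 5 (mod 180).
Verify: 5 mod 4 = 1, 5 mod 10 = 5, 5 mod 9 = 5.

x ≡ 5 (mod 180).


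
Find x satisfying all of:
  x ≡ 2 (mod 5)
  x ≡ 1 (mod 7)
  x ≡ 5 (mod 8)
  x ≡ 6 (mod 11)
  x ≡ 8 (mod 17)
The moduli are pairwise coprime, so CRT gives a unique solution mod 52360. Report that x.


Product of moduli M = 5 · 7 · 8 · 11 · 17 = 52360.
Merge one congruence at a time:
  Start: x ≡ 2 (mod 5).
  Combine with x ≡ 1 (mod 7); new modulus lcm = 35.
    Write x = 2 + 5·t and substitute into x ≡ 1 (mod 7): 5·t ≡ 1 − 2 = -1 (mod 7).
    Reduce coefficients mod 7: 5·t ≡ 6 (mod 7).
    The inverse of 5 mod 7 is 3 (since 5·3 = 15 = 2·7 + 1), so t ≡ 3·6 = 18 ≡ 4 (mod 7).
    Then x = 2 + 5·4 = 22, valid modulo lcm(5, 7) = 35: x ≡ 22 (mod 35).
  Combine with x ≡ 5 (mod 8); new modulus lcm = 280.
    Write x = 22 + 35·t and substitute into x ≡ 5 (mod 8): 35·t ≡ 5 − 22 = -17 (mod 8).
    Reduce coefficients mod 8: 3·t ≡ 7 (mod 8).
    The inverse of 3 mod 8 is 3 (since 3·3 = 9 = 1·8 + 1), so t ≡ 3·7 = 21 ≡ 5 (mod 8).
    Then x = 22 + 35·5 = 197, valid modulo lcm(35, 8) = 280: x ≡ 197 (mod 280).
  Combine with x ≡ 6 (mod 11); new modulus lcm = 3080.
    Write x = 197 + 280·t and substitute into x ≡ 6 (mod 11): 280·t ≡ 6 − 197 = -191 (mod 11).
    Reduce coefficients mod 11: 5·t ≡ 7 (mod 11).
    The inverse of 5 mod 11 is 9 (since 5·9 = 45 = 4·11 + 1), so t ≡ 9·7 = 63 ≡ 8 (mod 11).
    Then x = 197 + 280·8 = 2437, valid modulo lcm(280, 11) = 3080: x ≡ 2437 (mod 3080).
  Combine with x ≡ 8 (mod 17); new modulus lcm = 52360.
    Write x = 2437 + 3080·t and substitute into x ≡ 8 (mod 17): 3080·t ≡ 8 − 2437 = -2429 (mod 17).
    Reduce coefficients mod 17: 3·t ≡ 2 (mod 17).
    The inverse of 3 mod 17 is 6 (since 3·6 = 18 = 1·17 + 1), so t ≡ 6·2 = 12 ≡ 12 (mod 17).
    Then x = 2437 + 3080·12 = 39397, valid modulo lcm(3080, 17) = 52360: x ≡ 39397 (mod 52360).
Verify against each original: 39397 mod 5 = 2, 39397 mod 7 = 1, 39397 mod 8 = 5, 39397 mod 11 = 6, 39397 mod 17 = 8.

x ≡ 39397 (mod 52360).


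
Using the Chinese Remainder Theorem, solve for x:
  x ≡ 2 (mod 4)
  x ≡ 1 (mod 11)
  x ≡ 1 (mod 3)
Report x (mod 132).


Moduli 4, 11, 3 are pairwise coprime; by CRT there is a unique solution modulo M = 4 · 11 · 3 = 132.
Solve pairwise, accumulating the modulus:
  Start with x ≡ 2 (mod 4).
  Combine with x ≡ 1 (mod 11): since gcd(4, 11) = 1, we get a unique residue mod 44.
    Write x = 2 + 4·t and substitute into x ≡ 1 (mod 11): 4·t ≡ 1 − 2 = -1 (mod 11).
    Reduce coefficients mod 11: 4·t ≡ 10 (mod 11).
    The inverse of 4 mod 11 is 3 (since 4·3 = 12 = 1·11 + 1), so t ≡ 3·10 = 30 ≡ 8 (mod 11).
    Then x = 2 + 4·8 = 34, valid modulo lcm(4, 11) = 44: x ≡ 34 (mod 44).
  Combine with x ≡ 1 (mod 3): since gcd(44, 3) = 1, we get a unique residue mod 132.
    Write x = 34 + 44·t and substitute into x ≡ 1 (mod 3): 44·t ≡ 1 − 34 = -33 (mod 3).
    Reduce coefficients mod 3: 2·t ≡ 0 (mod 3).
    The inverse of 2 mod 3 is 2 (since 2·2 = 4 = 1·3 + 1), so t ≡ 2·0 = 0 ≡ 0 (mod 3).
    Then x = 34 + 44·0 = 34, valid modulo lcm(44, 3) = 132: x ≡ 34 (mod 132).
Verify: 34 mod 4 = 2 ✓, 34 mod 11 = 1 ✓, 34 mod 3 = 1 ✓.

x ≡ 34 (mod 132).


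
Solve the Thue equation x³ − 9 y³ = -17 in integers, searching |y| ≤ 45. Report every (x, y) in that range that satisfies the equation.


The equation is x³ - 9y³ = -17. For fixed y, x³ = 9·y³ − 17, so a solution requires the RHS to be a perfect cube.
Strategy: iterate y from -45 to 45, compute RHS = 9·y³ − 17, and check whether it is a (positive or negative) perfect cube.
Check small values of y:
  y = 0: RHS = -17 is not a perfect cube.
  y = 1: RHS = -8 = (-2)³ ⇒ x = -2 works.
  y = -1: RHS = -26 is not a perfect cube.
  y = 2: RHS = 55 is not a perfect cube.
  y = -2: RHS = -89 is not a perfect cube.
  y = 3: RHS = 226 is not a perfect cube.
  y = -3: RHS = -260 is not a perfect cube.
Continuing, at y = 25: RHS = 140608 = (52)³ ⇒ x = 52 works.
Searching the remaining y in |y| ≤ 45 finds no further solutions.
Collected solutions: (-2, 1), (52, 25).

Solutions (with |y| ≤ 45): (-2, 1), (52, 25).


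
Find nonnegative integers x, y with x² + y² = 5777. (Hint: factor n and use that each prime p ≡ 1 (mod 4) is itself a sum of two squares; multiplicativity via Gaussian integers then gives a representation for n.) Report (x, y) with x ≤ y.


Step 1: Factor n = 5777 = 53 · 109.
Step 2: Check the mod-4 condition on each prime factor: 53 ≡ 1 (mod 4), exponent 1; 109 ≡ 1 (mod 4), exponent 1.
All primes ≡ 3 (mod 4) appear to even exponent (or don't appear), so by the two-squares theorem n IS expressible as a sum of two squares.
Step 3: Build a representation. Here n = 53 · 109 is a product of primes ≡ 1 (mod 4). Each prime p ≡ 1 (mod 4) is itself a sum of two squares; find a² by testing p − a² for a perfect square:
  53: 53 − 1² = 52, 53 − 2² = 49 = 7² ⇒ 53 = 2² + 7².
  109: 109 − 1² = 108, 109 − 2² = 105, 109 − 3² = 100 = 10² ⇒ 109 = 3² + 10².
  Combine using the Brahmagupta–Fibonacci identity (a² + b²)(c² + d²) = (ac − bd)² + (ad + bc)² = (ac + bd)² + (ad − bc)²:
  53 · 109 = 5777: from (2² + 7²)(3² + 10²), take (2·3 − 7·10, 2·10 + 7·3) = (6 − 70, 20 + 21) = (-64, 41); dropping signs (only squares matter) gives (64, 41); check 64² + 41² = 4096 + 1681 = 5777 ✓.
Step 4: Order so x ≤ y and verify: 41² + 64² = 1681 + 4096 = 5777 = n. ✓

n = 5777 = 41² + 64² (one valid representation with x ≤ y).


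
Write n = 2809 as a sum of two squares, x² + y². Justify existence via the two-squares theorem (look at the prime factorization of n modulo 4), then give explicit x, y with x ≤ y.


Step 1: Factor n = 2809 = 53^2.
Step 2: Check the mod-4 condition on each prime factor: 53 ≡ 1 (mod 4), exponent 2.
All primes ≡ 3 (mod 4) appear to even exponent (or don't appear), so by the two-squares theorem n IS expressible as a sum of two squares.
Step 3: Build a representation. Here n = 53 · 53 is a product of primes ≡ 1 (mod 4). Each prime p ≡ 1 (mod 4) is itself a sum of two squares; find a² by testing p − a² for a perfect square:
  53: 53 − 1² = 52, 53 − 2² = 49 = 7² ⇒ 53 = 2² + 7².
  Combine using the Brahmagupta–Fibonacci identity (a² + b²)(c² + d²) = (ac − bd)² + (ad + bc)² = (ac + bd)² + (ad − bc)²:
  53 · 53 = 2809: from (2² + 7²)(2² + 7²), take (2·2 − 7·7, 2·7 + 7·2) = (4 − 49, 14 + 14) = (-45, 28); dropping signs (only squares matter) gives (45, 28); check 45² + 28² = 2025 + 784 = 2809 ✓.
Step 4: Order so x ≤ y and verify: 28² + 45² = 784 + 2025 = 2809 = n. ✓

n = 2809 = 28² + 45² (one valid representation with x ≤ y).


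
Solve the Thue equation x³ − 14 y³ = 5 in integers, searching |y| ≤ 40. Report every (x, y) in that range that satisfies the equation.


The equation is x³ - 14y³ = 5. For fixed y, x³ = 14·y³ + 5, so a solution requires the RHS to be a perfect cube.
Strategy: iterate y from -40 to 40, compute RHS = 14·y³ + 5, and check whether it is a (positive or negative) perfect cube.
Check small values of y:
  y = 0: RHS = 5 is not a perfect cube.
  y = 1: RHS = 19 is not a perfect cube.
  y = -1: RHS = -9 is not a perfect cube.
  y = 2: RHS = 117 is not a perfect cube.
  y = -2: RHS = -107 is not a perfect cube.
  y = 3: RHS = 383 is not a perfect cube.
  y = -3: RHS = -373 is not a perfect cube.
Continuing the search up to |y| = 40 finds no solutions either.
No (x, y) in the scanned range satisfies the equation.

No integer solutions with |y| ≤ 40.


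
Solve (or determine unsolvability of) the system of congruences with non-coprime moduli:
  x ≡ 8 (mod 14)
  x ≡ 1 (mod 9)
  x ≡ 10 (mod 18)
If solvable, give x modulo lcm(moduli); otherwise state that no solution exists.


Moduli 14, 9, 18 are not pairwise coprime, so CRT works modulo lcm(m_i) when all pairwise compatibility conditions hold.
Pairwise compatibility: gcd(m_i, m_j) must divide a_i - a_j for every pair.
Merge one congruence at a time:
  Start: x ≡ 8 (mod 14).
  Combine with x ≡ 1 (mod 9): gcd(14, 9) = 1; 1 - 8 = -7, which IS divisible by 1, so compatible.
    Write x = 8 + 14·t and substitute into x ≡ 1 (mod 9): 14·t ≡ 1 − 8 = -7 (mod 9).
    Reduce coefficients mod 9: 5·t ≡ 2 (mod 9).
    The inverse of 5 mod 9 is 2 (since 5·2 = 10 = 1·9 + 1), so t ≡ 2·2 = 4 ≡ 4 (mod 9).
    Then x = 8 + 14·4 = 64, valid modulo lcm(14, 9) = 126: x ≡ 64 (mod 126).
  Combine with x ≡ 10 (mod 18): gcd(126, 18) = 18; 10 - 64 = -54, which IS divisible by 18, so compatible.
    Write x = 64 + 126·t and substitute into x ≡ 10 (mod 18): 126·t ≡ 10 − 64 = -54 (mod 18).
    Divide the congruence (and modulus) by g = 18: 7·t ≡ -3 (mod 1).
    Modulo 1 every t works; take t = 0.
    Then x = 64 + 126·0 = 64, valid modulo lcm(126, 18) = 126: x ≡ 64 (mod 126).
Verify: 64 mod 14 = 8, 64 mod 9 = 1, 64 mod 18 = 10.

x ≡ 64 (mod 126).


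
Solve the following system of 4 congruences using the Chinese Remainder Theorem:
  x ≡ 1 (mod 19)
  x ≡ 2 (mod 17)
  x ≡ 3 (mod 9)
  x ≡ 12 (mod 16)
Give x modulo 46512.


Product of moduli M = 19 · 17 · 9 · 16 = 46512.
Merge one congruence at a time:
  Start: x ≡ 1 (mod 19).
  Combine with x ≡ 2 (mod 17); new modulus lcm = 323.
    Write x = 1 + 19·t and substitute into x ≡ 2 (mod 17): 19·t ≡ 2 − 1 = 1 (mod 17).
    Reduce coefficients mod 17: 2·t ≡ 1 (mod 17).
    The inverse of 2 mod 17 is 9 (since 2·9 = 18 = 1·17 + 1), so t ≡ 9·1 = 9 ≡ 9 (mod 17).
    Then x = 1 + 19·9 = 172, valid modulo lcm(19, 17) = 323: x ≡ 172 (mod 323).
  Combine with x ≡ 3 (mod 9); new modulus lcm = 2907.
    Write x = 172 + 323·t and substitute into x ≡ 3 (mod 9): 323·t ≡ 3 − 172 = -169 (mod 9).
    Reduce coefficients mod 9: 8·t ≡ 2 (mod 9).
    The inverse of 8 mod 9 is 8 (since 8·8 = 64 = 7·9 + 1), so t ≡ 8·2 = 16 ≡ 7 (mod 9).
    Then x = 172 + 323·7 = 2433, valid modulo lcm(323, 9) = 2907: x ≡ 2433 (mod 2907).
  Combine with x ≡ 12 (mod 16); new modulus lcm = 46512.
    Write x = 2433 + 2907·t and substitute into x ≡ 12 (mod 16): 2907·t ≡ 12 − 2433 = -2421 (mod 16).
    Reduce coefficients mod 16: 11·t ≡ 11 (mod 16).
    The inverse of 11 mod 16 is 3 (since 11·3 = 33 = 2·16 + 1), so t ≡ 3·11 = 33 ≡ 1 (mod 16).
    Then x = 2433 + 2907·1 = 5340, valid modulo lcm(2907, 16) = 46512: x ≡ 5340 (mod 46512).
Verify against each original: 5340 mod 19 = 1, 5340 mod 17 = 2, 5340 mod 9 = 3, 5340 mod 16 = 12.

x ≡ 5340 (mod 46512).


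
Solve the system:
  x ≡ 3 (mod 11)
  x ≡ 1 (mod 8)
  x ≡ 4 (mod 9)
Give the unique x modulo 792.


Moduli 11, 8, 9 are pairwise coprime; by CRT there is a unique solution modulo M = 11 · 8 · 9 = 792.
Solve pairwise, accumulating the modulus:
  Start with x ≡ 3 (mod 11).
  Combine with x ≡ 1 (mod 8): since gcd(11, 8) = 1, we get a unique residue mod 88.
    Write x = 3 + 11·t and substitute into x ≡ 1 (mod 8): 11·t ≡ 1 − 3 = -2 (mod 8).
    Reduce coefficients mod 8: 3·t ≡ 6 (mod 8).
    The inverse of 3 mod 8 is 3 (since 3·3 = 9 = 1·8 + 1), so t ≡ 3·6 = 18 ≡ 2 (mod 8).
    Then x = 3 + 11·2 = 25, valid modulo lcm(11, 8) = 88: x ≡ 25 (mod 88).
  Combine with x ≡ 4 (mod 9): since gcd(88, 9) = 1, we get a unique residue mod 792.
    Write x = 25 + 88·t and substitute into x ≡ 4 (mod 9): 88·t ≡ 4 − 25 = -21 (mod 9).
    Reduce coefficients mod 9: 7·t ≡ 6 (mod 9).
    The inverse of 7 mod 9 is 4 (since 7·4 = 28 = 3·9 + 1), so t ≡ 4·6 = 24 ≡ 6 (mod 9).
    Then x = 25 + 88·6 = 553, valid modulo lcm(88, 9) = 792: x ≡ 553 (mod 792).
Verify: 553 mod 11 = 3 ✓, 553 mod 8 = 1 ✓, 553 mod 9 = 4 ✓.

x ≡ 553 (mod 792).


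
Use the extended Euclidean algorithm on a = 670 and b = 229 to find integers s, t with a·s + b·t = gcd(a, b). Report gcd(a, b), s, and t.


Euclidean algorithm on (670, 229) — divide until remainder is 0:
  670 = 2 · 229 + 212
  229 = 1 · 212 + 17
  212 = 12 · 17 + 8
  17 = 2 · 8 + 1
  8 = 8 · 1 + 0
gcd(670, 229) = 1.
Track Bezout coefficients alongside the remainders: start with r₀ = 670 = a·1 + b·0 (s = 1, t = 0) and r₁ = 229 = a·0 + b·1 (s = 0, t = 1); each new remainder r_{k+1} = r_{k-1} − q_k·r_k inherits s_{k+1} = s_{k-1} − q_k·s_k, t_{k+1} = t_{k-1} − q_k·t_k, so r_k = a·s_k + b·t_k at every step:
  q = 2: r = 212, s = 1 − 2·0 = 1, t = 0 − 2·1 = -2  (check: 670·1 + 229·(-2) = 212)
  q = 1: r = 17, s = 0 − 1·1 = -1, t = 1 − 1·(-2) = 3  (check: 670·(-1) + 229·3 = 17)
  q = 12: r = 8, s = 1 − 12·(-1) = 13, t = -2 − 12·3 = -38  (check: 670·13 + 229·(-38) = 8)
  q = 2: r = 1, s = -1 − 2·13 = -27, t = 3 − 2·(-38) = 79  (check: 670·(-27) + 229·79 = 1)
The row with r = 1 (the gcd) gives the Bezout coefficients s = -27, t = 79.
Result: 670 · (-27) + 229 · (79) = 1.

gcd(670, 229) = 1; s = -27, t = 79 (check: 670·(-27) + 229·79 = 1).


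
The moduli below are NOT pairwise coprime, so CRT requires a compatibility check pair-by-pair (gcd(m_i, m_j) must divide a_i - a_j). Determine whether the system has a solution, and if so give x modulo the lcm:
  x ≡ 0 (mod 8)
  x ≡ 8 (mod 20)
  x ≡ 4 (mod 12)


Moduli 8, 20, 12 are not pairwise coprime, so CRT works modulo lcm(m_i) when all pairwise compatibility conditions hold.
Pairwise compatibility: gcd(m_i, m_j) must divide a_i - a_j for every pair.
Merge one congruence at a time:
  Start: x ≡ 0 (mod 8).
  Combine with x ≡ 8 (mod 20): gcd(8, 20) = 4; 8 - 0 = 8, which IS divisible by 4, so compatible.
    Write x = 0 + 8·t and substitute into x ≡ 8 (mod 20): 8·t ≡ 8 − 0 = 8 (mod 20).
    Divide the congruence (and modulus) by g = 4: 2·t ≡ 2 (mod 5).
    The inverse of 2 mod 5 is 3 (since 2·3 = 6 = 1·5 + 1), so t ≡ 3·2 = 6 ≡ 1 (mod 5).
    Then x = 0 + 8·1 = 8, valid modulo lcm(8, 20) = 40: x ≡ 8 (mod 40).
  Combine with x ≡ 4 (mod 12): gcd(40, 12) = 4; 4 - 8 = -4, which IS divisible by 4, so compatible.
    Write x = 8 + 40·t and substitute into x ≡ 4 (mod 12): 40·t ≡ 4 − 8 = -4 (mod 12).
    Divide the congruence (and modulus) by g = 4: 10·t ≡ -1 (mod 3).
    Reduce coefficients mod 3: 1·t ≡ 2 (mod 3).
    So t ≡ 2 (mod 3).
    Then x = 8 + 40·2 = 88, valid modulo lcm(40, 12) = 120: x ≡ 88 (mod 120).
Verify: 88 mod 8 = 0, 88 mod 20 = 8, 88 mod 12 = 4.

x ≡ 88 (mod 120).


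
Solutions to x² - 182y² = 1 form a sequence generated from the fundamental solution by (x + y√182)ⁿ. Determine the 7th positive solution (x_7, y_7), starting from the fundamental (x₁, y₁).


Step 1: Find the fundamental solution (x₁, y₁) of x² - 182y² = 1.
  Expand √182 as a continued fraction. a₀ = ⌊√182⌋ = 13; iterate m_{k+1} = d_k·a_k − m_k, d_{k+1} = (182 − m_{k+1}²)/d_k, a_{k+1} = ⌊(a₀ + m_{k+1})/d_{k+1}⌋ (starting m₀ = 0, d₀ = 1), with convergents p_k = a_k·p_{k-1} + p_{k-2}, q_k = a_k·q_{k-1} + q_{k-2} (p₋₁ = 1, q₋₁ = 0):
  k = 0: a₀ = 13; p₀/q₀ = 13/1; p₀² − 182·q₀² = 169 − 182 = -13.
  k = 1: m = 13, d = 13, a = ⌊(13 + 13)/13⌋ = 2; p/q = (2·13 + 1)/(2·1 + 0) = 27/2; p² − 182·q² = 729 − 728 = 1.
  The first convergent with p² − 182·q² = 1 gives the fundamental solution (x₁, y₁) = (27, 2).
Step 2: Apply the recurrence (x_{n+1}, y_{n+1}) = (x₁x_n + 182y₁y_n, x₁y_n + y₁x_n) repeatedly.
  From (x_1, y_1) = (27, 2): x_2 = 27·27 + 182·2·2 = 1457; y_2 = 27·2 + 2·27 = 108.
  From (x_2, y_2) = (1457, 108): x_3 = 27·1457 + 182·2·108 = 78651; y_3 = 27·108 + 2·1457 = 5830.
  From (x_3, y_3) = (78651, 5830): x_4 = 27·78651 + 182·2·5830 = 4245697; y_4 = 27·5830 + 2·78651 = 314712.
  From (x_4, y_4) = (4245697, 314712): x_5 = 27·4245697 + 182·2·314712 = 229188987; y_5 = 27·314712 + 2·4245697 = 16988618.
  From (x_5, y_5) = (229188987, 16988618): x_6 = 27·229188987 + 182·2·16988618 = 12371959601; y_6 = 27·16988618 + 2·229188987 = 917070660.
  From (x_6, y_6) = (12371959601, 917070660): x_7 = 27·12371959601 + 182·2·917070660 = 667856629467; y_7 = 27·917070660 + 2·12371959601 = 49504827022.
Step 3: Verify x_7² - 182·y_7² = 446032477523021732704089 - 446032477523021732704088 = 1 (should be 1). ✓

(x_1, y_1) = (27, 2); (x_7, y_7) = (667856629467, 49504827022).


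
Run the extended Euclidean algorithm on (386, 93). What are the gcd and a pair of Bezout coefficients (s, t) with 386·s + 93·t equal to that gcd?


Euclidean algorithm on (386, 93) — divide until remainder is 0:
  386 = 4 · 93 + 14
  93 = 6 · 14 + 9
  14 = 1 · 9 + 5
  9 = 1 · 5 + 4
  5 = 1 · 4 + 1
  4 = 4 · 1 + 0
gcd(386, 93) = 1.
Track Bezout coefficients alongside the remainders: start with r₀ = 386 = a·1 + b·0 (s = 1, t = 0) and r₁ = 93 = a·0 + b·1 (s = 0, t = 1); each new remainder r_{k+1} = r_{k-1} − q_k·r_k inherits s_{k+1} = s_{k-1} − q_k·s_k, t_{k+1} = t_{k-1} − q_k·t_k, so r_k = a·s_k + b·t_k at every step:
  q = 4: r = 14, s = 1 − 4·0 = 1, t = 0 − 4·1 = -4  (check: 386·1 + 93·(-4) = 14)
  q = 6: r = 9, s = 0 − 6·1 = -6, t = 1 − 6·(-4) = 25  (check: 386·(-6) + 93·25 = 9)
  q = 1: r = 5, s = 1 − 1·(-6) = 7, t = -4 − 1·25 = -29  (check: 386·7 + 93·(-29) = 5)
  q = 1: r = 4, s = -6 − 1·7 = -13, t = 25 − 1·(-29) = 54  (check: 386·(-13) + 93·54 = 4)
  q = 1: r = 1, s = 7 − 1·(-13) = 20, t = -29 − 1·54 = -83  (check: 386·20 + 93·(-83) = 1)
The row with r = 1 (the gcd) gives the Bezout coefficients s = 20, t = -83.
Result: 386 · (20) + 93 · (-83) = 1.

gcd(386, 93) = 1; s = 20, t = -83 (check: 386·20 + 93·(-83) = 1).


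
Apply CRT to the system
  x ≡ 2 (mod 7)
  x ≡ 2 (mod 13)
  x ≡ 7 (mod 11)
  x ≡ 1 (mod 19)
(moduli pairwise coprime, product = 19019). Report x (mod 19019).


Product of moduli M = 7 · 13 · 11 · 19 = 19019.
Merge one congruence at a time:
  Start: x ≡ 2 (mod 7).
  Combine with x ≡ 2 (mod 13); new modulus lcm = 91.
    Write x = 2 + 7·t and substitute into x ≡ 2 (mod 13): 7·t ≡ 2 − 2 = 0 (mod 13).
    The inverse of 7 mod 13 is 2 (since 7·2 = 14 = 1·13 + 1), so t ≡ 2·0 = 0 ≡ 0 (mod 13).
    Then x = 2 + 7·0 = 2, valid modulo lcm(7, 13) = 91: x ≡ 2 (mod 91).
  Combine with x ≡ 7 (mod 11); new modulus lcm = 1001.
    Write x = 2 + 91·t and substitute into x ≡ 7 (mod 11): 91·t ≡ 7 − 2 = 5 (mod 11).
    Reduce coefficients mod 11: 3·t ≡ 5 (mod 11).
    The inverse of 3 mod 11 is 4 (since 3·4 = 12 = 1·11 + 1), so t ≡ 4·5 = 20 ≡ 9 (mod 11).
    Then x = 2 + 91·9 = 821, valid modulo lcm(91, 11) = 1001: x ≡ 821 (mod 1001).
  Combine with x ≡ 1 (mod 19); new modulus lcm = 19019.
    Write x = 821 + 1001·t and substitute into x ≡ 1 (mod 19): 1001·t ≡ 1 − 821 = -820 (mod 19).
    Reduce coefficients mod 19: 13·t ≡ 16 (mod 19).
    The inverse of 13 mod 19 is 3 (since 13·3 = 39 = 2·19 + 1), so t ≡ 3·16 = 48 ≡ 10 (mod 19).
    Then x = 821 + 1001·10 = 10831, valid modulo lcm(1001, 19) = 19019: x ≡ 10831 (mod 19019).
Verify against each original: 10831 mod 7 = 2, 10831 mod 13 = 2, 10831 mod 11 = 7, 10831 mod 19 = 1.

x ≡ 10831 (mod 19019).


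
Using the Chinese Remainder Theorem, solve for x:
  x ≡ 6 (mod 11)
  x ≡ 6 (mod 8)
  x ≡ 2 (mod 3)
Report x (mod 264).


Moduli 11, 8, 3 are pairwise coprime; by CRT there is a unique solution modulo M = 11 · 8 · 3 = 264.
Solve pairwise, accumulating the modulus:
  Start with x ≡ 6 (mod 11).
  Combine with x ≡ 6 (mod 8): since gcd(11, 8) = 1, we get a unique residue mod 88.
    Write x = 6 + 11·t and substitute into x ≡ 6 (mod 8): 11·t ≡ 6 − 6 = 0 (mod 8).
    Reduce coefficients mod 8: 3·t ≡ 0 (mod 8).
    The inverse of 3 mod 8 is 3 (since 3·3 = 9 = 1·8 + 1), so t ≡ 3·0 = 0 ≡ 0 (mod 8).
    Then x = 6 + 11·0 = 6, valid modulo lcm(11, 8) = 88: x ≡ 6 (mod 88).
  Combine with x ≡ 2 (mod 3): since gcd(88, 3) = 1, we get a unique residue mod 264.
    Write x = 6 + 88·t and substitute into x ≡ 2 (mod 3): 88·t ≡ 2 − 6 = -4 (mod 3).
    Reduce coefficients mod 3: 1·t ≡ 2 (mod 3).
    So t ≡ 2 (mod 3).
    Then x = 6 + 88·2 = 182, valid modulo lcm(88, 3) = 264: x ≡ 182 (mod 264).
Verify: 182 mod 11 = 6 ✓, 182 mod 8 = 6 ✓, 182 mod 3 = 2 ✓.

x ≡ 182 (mod 264).


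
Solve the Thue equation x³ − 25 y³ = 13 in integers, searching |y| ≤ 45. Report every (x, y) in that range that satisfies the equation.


The equation is x³ - 25y³ = 13. For fixed y, x³ = 25·y³ + 13, so a solution requires the RHS to be a perfect cube.
Strategy: iterate y from -45 to 45, compute RHS = 25·y³ + 13, and check whether it is a (positive or negative) perfect cube.
Check small values of y:
  y = 0: RHS = 13 is not a perfect cube.
  y = 1: RHS = 38 is not a perfect cube.
  y = -1: RHS = -12 is not a perfect cube.
  y = 2: RHS = 213 is not a perfect cube.
  y = -2: RHS = -187 is not a perfect cube.
  y = 3: RHS = 688 is not a perfect cube.
  y = -3: RHS = -662 is not a perfect cube.
Continuing the search up to |y| = 45 finds no solutions either.
No (x, y) in the scanned range satisfies the equation.

No integer solutions with |y| ≤ 45.


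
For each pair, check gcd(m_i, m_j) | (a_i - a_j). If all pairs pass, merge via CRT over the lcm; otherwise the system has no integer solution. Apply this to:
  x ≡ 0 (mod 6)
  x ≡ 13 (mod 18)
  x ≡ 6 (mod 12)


Moduli 6, 18, 12 are not pairwise coprime, so CRT works modulo lcm(m_i) when all pairwise compatibility conditions hold.
Pairwise compatibility: gcd(m_i, m_j) must divide a_i - a_j for every pair.
Merge one congruence at a time:
  Start: x ≡ 0 (mod 6).
  Combine with x ≡ 13 (mod 18): gcd(6, 18) = 6, and 13 - 0 = 13 is NOT divisible by 6.
    ⇒ system is inconsistent (no integer solution).

No solution (the system is inconsistent).


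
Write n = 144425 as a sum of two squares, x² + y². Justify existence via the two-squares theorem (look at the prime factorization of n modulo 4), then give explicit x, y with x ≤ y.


Step 1: Factor n = 144425 = 5^2 · 53 · 109.
Step 2: Check the mod-4 condition on each prime factor: 5 ≡ 1 (mod 4), exponent 2; 53 ≡ 1 (mod 4), exponent 1; 109 ≡ 1 (mod 4), exponent 1.
All primes ≡ 3 (mod 4) appear to even exponent (or don't appear), so by the two-squares theorem n IS expressible as a sum of two squares.
Step 3: Build a representation. Group n = k² · m with k = 5 and m = 53 · 109 = 5777 (a product of primes ≡ 1 (mod 4)); a representation of m scales to one of n via (k·x)² + (k·y)² = k²(x² + y²). Each prime p ≡ 1 (mod 4) is itself a sum of two squares; find a² by testing p − a² for a perfect square:
  53: 53 − 1² = 52, 53 − 2² = 49 = 7² ⇒ 53 = 2² + 7².
  109: 109 − 1² = 108, 109 − 2² = 105, 109 − 3² = 100 = 10² ⇒ 109 = 3² + 10².
  Combine using the Brahmagupta–Fibonacci identity (a² + b²)(c² + d²) = (ac − bd)² + (ad + bc)² = (ac + bd)² + (ad − bc)²:
  53 · 109 = 5777: from (2² + 7²)(3² + 10²), take (2·3 − 7·10, 2·10 + 7·3) = (6 − 70, 20 + 21) = (-64, 41); dropping signs (only squares matter) gives (64, 41); check 64² + 41² = 4096 + 1681 = 5777 ✓.
  Scale by k = 5: (5·64, 5·41) = (320, 205).
Step 4: Order so x ≤ y and verify: 205² + 320² = 42025 + 102400 = 144425 = n. ✓

n = 144425 = 205² + 320² (one valid representation with x ≤ y).


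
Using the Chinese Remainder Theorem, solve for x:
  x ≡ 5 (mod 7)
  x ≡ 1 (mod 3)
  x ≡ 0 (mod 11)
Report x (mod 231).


Moduli 7, 3, 11 are pairwise coprime; by CRT there is a unique solution modulo M = 7 · 3 · 11 = 231.
Solve pairwise, accumulating the modulus:
  Start with x ≡ 5 (mod 7).
  Combine with x ≡ 1 (mod 3): since gcd(7, 3) = 1, we get a unique residue mod 21.
    Write x = 5 + 7·t and substitute into x ≡ 1 (mod 3): 7·t ≡ 1 − 5 = -4 (mod 3).
    Reduce coefficients mod 3: 1·t ≡ 2 (mod 3).
    So t ≡ 2 (mod 3).
    Then x = 5 + 7·2 = 19, valid modulo lcm(7, 3) = 21: x ≡ 19 (mod 21).
  Combine with x ≡ 0 (mod 11): since gcd(21, 11) = 1, we get a unique residue mod 231.
    Write x = 19 + 21·t and substitute into x ≡ 0 (mod 11): 21·t ≡ 0 − 19 = -19 (mod 11).
    Reduce coefficients mod 11: 10·t ≡ 3 (mod 11).
    The inverse of 10 mod 11 is 10 (since 10·10 = 100 = 9·11 + 1), so t ≡ 10·3 = 30 ≡ 8 (mod 11).
    Then x = 19 + 21·8 = 187, valid modulo lcm(21, 11) = 231: x ≡ 187 (mod 231).
Verify: 187 mod 7 = 5 ✓, 187 mod 3 = 1 ✓, 187 mod 11 = 0 ✓.

x ≡ 187 (mod 231).


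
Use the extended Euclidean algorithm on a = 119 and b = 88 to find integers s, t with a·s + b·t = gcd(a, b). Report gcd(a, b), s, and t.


Euclidean algorithm on (119, 88) — divide until remainder is 0:
  119 = 1 · 88 + 31
  88 = 2 · 31 + 26
  31 = 1 · 26 + 5
  26 = 5 · 5 + 1
  5 = 5 · 1 + 0
gcd(119, 88) = 1.
Track Bezout coefficients alongside the remainders: start with r₀ = 119 = a·1 + b·0 (s = 1, t = 0) and r₁ = 88 = a·0 + b·1 (s = 0, t = 1); each new remainder r_{k+1} = r_{k-1} − q_k·r_k inherits s_{k+1} = s_{k-1} − q_k·s_k, t_{k+1} = t_{k-1} − q_k·t_k, so r_k = a·s_k + b·t_k at every step:
  q = 1: r = 31, s = 1 − 1·0 = 1, t = 0 − 1·1 = -1  (check: 119·1 + 88·(-1) = 31)
  q = 2: r = 26, s = 0 − 2·1 = -2, t = 1 − 2·(-1) = 3  (check: 119·(-2) + 88·3 = 26)
  q = 1: r = 5, s = 1 − 1·(-2) = 3, t = -1 − 1·3 = -4  (check: 119·3 + 88·(-4) = 5)
  q = 5: r = 1, s = -2 − 5·3 = -17, t = 3 − 5·(-4) = 23  (check: 119·(-17) + 88·23 = 1)
The row with r = 1 (the gcd) gives the Bezout coefficients s = -17, t = 23.
Result: 119 · (-17) + 88 · (23) = 1.

gcd(119, 88) = 1; s = -17, t = 23 (check: 119·(-17) + 88·23 = 1).


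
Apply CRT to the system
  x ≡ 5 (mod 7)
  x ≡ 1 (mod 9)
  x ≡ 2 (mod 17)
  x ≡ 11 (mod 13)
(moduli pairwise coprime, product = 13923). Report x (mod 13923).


Product of moduli M = 7 · 9 · 17 · 13 = 13923.
Merge one congruence at a time:
  Start: x ≡ 5 (mod 7).
  Combine with x ≡ 1 (mod 9); new modulus lcm = 63.
    Write x = 5 + 7·t and substitute into x ≡ 1 (mod 9): 7·t ≡ 1 − 5 = -4 (mod 9).
    Reduce coefficients mod 9: 7·t ≡ 5 (mod 9).
    The inverse of 7 mod 9 is 4 (since 7·4 = 28 = 3·9 + 1), so t ≡ 4·5 = 20 ≡ 2 (mod 9).
    Then x = 5 + 7·2 = 19, valid modulo lcm(7, 9) = 63: x ≡ 19 (mod 63).
  Combine with x ≡ 2 (mod 17); new modulus lcm = 1071.
    Write x = 19 + 63·t and substitute into x ≡ 2 (mod 17): 63·t ≡ 2 − 19 = -17 (mod 17).
    Reduce coefficients mod 17: 12·t ≡ 0 (mod 17).
    The inverse of 12 mod 17 is 10 (since 12·10 = 120 = 7·17 + 1), so t ≡ 10·0 = 0 ≡ 0 (mod 17).
    Then x = 19 + 63·0 = 19, valid modulo lcm(63, 17) = 1071: x ≡ 19 (mod 1071).
  Combine with x ≡ 11 (mod 13); new modulus lcm = 13923.
    Write x = 19 + 1071·t and substitute into x ≡ 11 (mod 13): 1071·t ≡ 11 − 19 = -8 (mod 13).
    Reduce coefficients mod 13: 5·t ≡ 5 (mod 13).
    The inverse of 5 mod 13 is 8 (since 5·8 = 40 = 3·13 + 1), so t ≡ 8·5 = 40 ≡ 1 (mod 13).
    Then x = 19 + 1071·1 = 1090, valid modulo lcm(1071, 13) = 13923: x ≡ 1090 (mod 13923).
Verify against each original: 1090 mod 7 = 5, 1090 mod 9 = 1, 1090 mod 17 = 2, 1090 mod 13 = 11.

x ≡ 1090 (mod 13923).


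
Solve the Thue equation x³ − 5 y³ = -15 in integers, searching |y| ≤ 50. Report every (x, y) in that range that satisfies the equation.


The equation is x³ - 5y³ = -15. For fixed y, x³ = 5·y³ − 15, so a solution requires the RHS to be a perfect cube.
Strategy: iterate y from -50 to 50, compute RHS = 5·y³ − 15, and check whether it is a (positive or negative) perfect cube.
Check small values of y:
  y = 0: RHS = -15 is not a perfect cube.
  y = 1: RHS = -10 is not a perfect cube.
  y = -1: RHS = -20 is not a perfect cube.
  y = 2: RHS = 25 is not a perfect cube.
  y = -2: RHS = -55 is not a perfect cube.
  y = 3: RHS = 120 is not a perfect cube.
  y = -3: RHS = -150 is not a perfect cube.
Continuing the search up to |y| = 50 finds no solutions either.
No (x, y) in the scanned range satisfies the equation.

No integer solutions with |y| ≤ 50.


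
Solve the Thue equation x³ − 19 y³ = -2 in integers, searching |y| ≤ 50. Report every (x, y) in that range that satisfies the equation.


The equation is x³ - 19y³ = -2. For fixed y, x³ = 19·y³ − 2, so a solution requires the RHS to be a perfect cube.
Strategy: iterate y from -50 to 50, compute RHS = 19·y³ − 2, and check whether it is a (positive or negative) perfect cube.
Check small values of y:
  y = 0: RHS = -2 is not a perfect cube.
  y = 1: RHS = 17 is not a perfect cube.
  y = -1: RHS = -21 is not a perfect cube.
  y = 2: RHS = 150 is not a perfect cube.
  y = -2: RHS = -154 is not a perfect cube.
  y = 3: RHS = 511 is not a perfect cube.
  y = -3: RHS = -515 is not a perfect cube.
Continuing the search up to |y| = 50 finds no solutions either.
No (x, y) in the scanned range satisfies the equation.

No integer solutions with |y| ≤ 50.


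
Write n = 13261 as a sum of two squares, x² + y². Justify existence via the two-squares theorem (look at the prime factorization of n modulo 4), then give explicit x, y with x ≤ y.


Step 1: Factor n = 13261 = 89 · 149.
Step 2: Check the mod-4 condition on each prime factor: 89 ≡ 1 (mod 4), exponent 1; 149 ≡ 1 (mod 4), exponent 1.
All primes ≡ 3 (mod 4) appear to even exponent (or don't appear), so by the two-squares theorem n IS expressible as a sum of two squares.
Step 3: Build a representation. Here n = 89 · 149 is a product of primes ≡ 1 (mod 4). Each prime p ≡ 1 (mod 4) is itself a sum of two squares; find a² by testing p − a² for a perfect square:
  89: 89 − 1² = 88, 89 − 2² = 85, 89 − 3² = 80, 89 − 4² = 73, 89 − 5² = 64 = 8² ⇒ 89 = 5² + 8².
  149: 149 − 1² = 148, 149 − 2² = 145, 149 − 3² = 140, 149 − 4² = 133, 149 − 5² = 124, 149 − 6² = 113, 149 − 7² = 100 = 10² ⇒ 149 = 7² + 10².
  Combine using the Brahmagupta–Fibonacci identity (a² + b²)(c² + d²) = (ac − bd)² + (ad + bc)² = (ac + bd)² + (ad − bc)²:
  89 · 149 = 13261: from (5² + 8²)(7² + 10²), take (5·7 − 8·10, 5·10 + 8·7) = (35 − 80, 50 + 56) = (-45, 106); dropping signs (only squares matter) gives (45, 106); check 45² + 106² = 2025 + 11236 = 13261 ✓.
Step 4: Order so x ≤ y and verify: 45² + 106² = 2025 + 11236 = 13261 = n. ✓

n = 13261 = 45² + 106² (one valid representation with x ≤ y).


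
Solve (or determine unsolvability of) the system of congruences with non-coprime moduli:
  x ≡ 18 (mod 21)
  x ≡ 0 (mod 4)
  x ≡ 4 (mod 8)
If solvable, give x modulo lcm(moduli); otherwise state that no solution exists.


Moduli 21, 4, 8 are not pairwise coprime, so CRT works modulo lcm(m_i) when all pairwise compatibility conditions hold.
Pairwise compatibility: gcd(m_i, m_j) must divide a_i - a_j for every pair.
Merge one congruence at a time:
  Start: x ≡ 18 (mod 21).
  Combine with x ≡ 0 (mod 4): gcd(21, 4) = 1; 0 - 18 = -18, which IS divisible by 1, so compatible.
    Write x = 18 + 21·t and substitute into x ≡ 0 (mod 4): 21·t ≡ 0 − 18 = -18 (mod 4).
    Reduce coefficients mod 4: 1·t ≡ 2 (mod 4).
    So t ≡ 2 (mod 4).
    Then x = 18 + 21·2 = 60, valid modulo lcm(21, 4) = 84: x ≡ 60 (mod 84).
  Combine with x ≡ 4 (mod 8): gcd(84, 8) = 4; 4 - 60 = -56, which IS divisible by 4, so compatible.
    Write x = 60 + 84·t and substitute into x ≡ 4 (mod 8): 84·t ≡ 4 − 60 = -56 (mod 8).
    Divide the congruence (and modulus) by g = 4: 21·t ≡ -14 (mod 2).
    Reduce coefficients mod 2: 1·t ≡ 0 (mod 2).
    So t ≡ 0 (mod 2).
    Then x = 60 + 84·0 = 60, valid modulo lcm(84, 8) = 168: x ≡ 60 (mod 168).
Verify: 60 mod 21 = 18, 60 mod 4 = 0, 60 mod 8 = 4.

x ≡ 60 (mod 168).


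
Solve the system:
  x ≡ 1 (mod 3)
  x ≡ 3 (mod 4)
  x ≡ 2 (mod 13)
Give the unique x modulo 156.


Moduli 3, 4, 13 are pairwise coprime; by CRT there is a unique solution modulo M = 3 · 4 · 13 = 156.
Solve pairwise, accumulating the modulus:
  Start with x ≡ 1 (mod 3).
  Combine with x ≡ 3 (mod 4): since gcd(3, 4) = 1, we get a unique residue mod 12.
    Write x = 1 + 3·t and substitute into x ≡ 3 (mod 4): 3·t ≡ 3 − 1 = 2 (mod 4).
    The inverse of 3 mod 4 is 3 (since 3·3 = 9 = 2·4 + 1), so t ≡ 3·2 = 6 ≡ 2 (mod 4).
    Then x = 1 + 3·2 = 7, valid modulo lcm(3, 4) = 12: x ≡ 7 (mod 12).
  Combine with x ≡ 2 (mod 13): since gcd(12, 13) = 1, we get a unique residue mod 156.
    Write x = 7 + 12·t and substitute into x ≡ 2 (mod 13): 12·t ≡ 2 − 7 = -5 (mod 13).
    Reduce coefficients mod 13: 12·t ≡ 8 (mod 13).
    The inverse of 12 mod 13 is 12 (since 12·12 = 144 = 11·13 + 1), so t ≡ 12·8 = 96 ≡ 5 (mod 13).
    Then x = 7 + 12·5 = 67, valid modulo lcm(12, 13) = 156: x ≡ 67 (mod 156).
Verify: 67 mod 3 = 1 ✓, 67 mod 4 = 3 ✓, 67 mod 13 = 2 ✓.

x ≡ 67 (mod 156).


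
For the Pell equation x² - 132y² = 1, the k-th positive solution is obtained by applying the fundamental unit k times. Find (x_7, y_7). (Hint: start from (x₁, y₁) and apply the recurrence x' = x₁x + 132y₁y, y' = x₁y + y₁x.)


Step 1: Find the fundamental solution (x₁, y₁) of x² - 132y² = 1.
  Expand √132 as a continued fraction. a₀ = ⌊√132⌋ = 11; iterate m_{k+1} = d_k·a_k − m_k, d_{k+1} = (132 − m_{k+1}²)/d_k, a_{k+1} = ⌊(a₀ + m_{k+1})/d_{k+1}⌋ (starting m₀ = 0, d₀ = 1), with convergents p_k = a_k·p_{k-1} + p_{k-2}, q_k = a_k·q_{k-1} + q_{k-2} (p₋₁ = 1, q₋₁ = 0):
  k = 0: a₀ = 11; p₀/q₀ = 11/1; p₀² − 132·q₀² = 121 − 132 = -11.
  k = 1: m = 11, d = 11, a = ⌊(11 + 11)/11⌋ = 2; p/q = (2·11 + 1)/(2·1 + 0) = 23/2; p² − 132·q² = 529 − 528 = 1.
  The first convergent with p² − 132·q² = 1 gives the fundamental solution (x₁, y₁) = (23, 2).
Step 2: Apply the recurrence (x_{n+1}, y_{n+1}) = (x₁x_n + 132y₁y_n, x₁y_n + y₁x_n) repeatedly.
  From (x_1, y_1) = (23, 2): x_2 = 23·23 + 132·2·2 = 1057; y_2 = 23·2 + 2·23 = 92.
  From (x_2, y_2) = (1057, 92): x_3 = 23·1057 + 132·2·92 = 48599; y_3 = 23·92 + 2·1057 = 4230.
  From (x_3, y_3) = (48599, 4230): x_4 = 23·48599 + 132·2·4230 = 2234497; y_4 = 23·4230 + 2·48599 = 194488.
  From (x_4, y_4) = (2234497, 194488): x_5 = 23·2234497 + 132·2·194488 = 102738263; y_5 = 23·194488 + 2·2234497 = 8942218.
  From (x_5, y_5) = (102738263, 8942218): x_6 = 23·102738263 + 132·2·8942218 = 4723725601; y_6 = 23·8942218 + 2·102738263 = 411147540.
  From (x_6, y_6) = (4723725601, 411147540): x_7 = 23·4723725601 + 132·2·411147540 = 217188639383; y_7 = 23·411147540 + 2·4723725601 = 18903844622.
Step 3: Verify x_7² - 132·y_7² = 47170905077038818620689 - 47170905077038818620688 = 1 (should be 1). ✓

(x_1, y_1) = (23, 2); (x_7, y_7) = (217188639383, 18903844622).
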